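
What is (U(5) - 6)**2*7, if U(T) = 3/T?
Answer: 5103/25 ≈ 204.12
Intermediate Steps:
(U(5) - 6)**2*7 = (3/5 - 6)**2*7 = (-27/5)**2*7 = (729/25)*7 = 5103/25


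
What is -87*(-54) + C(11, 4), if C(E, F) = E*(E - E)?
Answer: 4698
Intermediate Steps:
C(E, F) = 0 (C(E, F) = E*0 = 0)
-87*(-54) + C(11, 4) = -87*(-54) + 0 = 4698 + 0 = 4698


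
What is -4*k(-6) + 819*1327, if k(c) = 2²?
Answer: 1086797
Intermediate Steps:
k(c) = 4
-4*k(-6) + 819*1327 = -4*4 + 819*1327 = -16 + 1086813 = 1086797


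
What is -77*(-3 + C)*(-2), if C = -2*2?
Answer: -1078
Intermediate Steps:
C = -4
-77*(-3 + C)*(-2) = -77*(-3 - 4)*(-2) = -(-539)*(-2) = -77*14 = -1078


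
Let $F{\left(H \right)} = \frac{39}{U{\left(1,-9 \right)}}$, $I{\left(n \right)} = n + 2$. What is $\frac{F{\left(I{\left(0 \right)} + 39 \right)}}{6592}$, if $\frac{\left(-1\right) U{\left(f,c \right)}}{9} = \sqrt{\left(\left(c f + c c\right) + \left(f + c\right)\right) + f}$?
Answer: $- \frac{\sqrt{65}}{98880} \approx -8.1536 \cdot 10^{-5}$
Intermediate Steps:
$I{\left(n \right)} = 2 + n$
$U{\left(f,c \right)} = - 9 \sqrt{c + c^{2} + 2 f + c f}$ ($U{\left(f,c \right)} = - 9 \sqrt{\left(\left(c f + c c\right) + \left(f + c\right)\right) + f} = - 9 \sqrt{\left(\left(c f + c^{2}\right) + \left(c + f\right)\right) + f} = - 9 \sqrt{\left(\left(c^{2} + c f\right) + \left(c + f\right)\right) + f} = - 9 \sqrt{\left(c + f + c^{2} + c f\right) + f} = - 9 \sqrt{c + c^{2} + 2 f + c f}$)
$F{\left(H \right)} = - \frac{\sqrt{65}}{15}$ ($F{\left(H \right)} = \frac{39}{\left(-9\right) \sqrt{-9 + \left(-9\right)^{2} + 2 \cdot 1 - 9}} = \frac{39}{\left(-9\right) \sqrt{-9 + 81 + 2 - 9}} = \frac{39}{\left(-9\right) \sqrt{65}} = 39 \left(- \frac{\sqrt{65}}{585}\right) = - \frac{\sqrt{65}}{15}$)
$\frac{F{\left(I{\left(0 \right)} + 39 \right)}}{6592} = \frac{\left(- \frac{1}{15}\right) \sqrt{65}}{6592} = - \frac{\sqrt{65}}{15} \cdot \frac{1}{6592} = - \frac{\sqrt{65}}{98880}$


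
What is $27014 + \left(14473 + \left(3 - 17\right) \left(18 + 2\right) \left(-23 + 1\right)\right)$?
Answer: $47647$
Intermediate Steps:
$27014 + \left(14473 + \left(3 - 17\right) \left(18 + 2\right) \left(-23 + 1\right)\right) = 27014 + \left(14473 + \left(-14\right) 20 \left(-22\right)\right) = 27014 + \left(14473 - -6160\right) = 27014 + \left(14473 + 6160\right) = 27014 + 20633 = 47647$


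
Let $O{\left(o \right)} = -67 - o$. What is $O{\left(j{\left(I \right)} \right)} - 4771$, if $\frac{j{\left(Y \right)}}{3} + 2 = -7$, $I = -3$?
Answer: $-4811$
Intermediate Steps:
$j{\left(Y \right)} = -27$ ($j{\left(Y \right)} = -6 + 3 \left(-7\right) = -6 - 21 = -27$)
$O{\left(j{\left(I \right)} \right)} - 4771 = \left(-67 - -27\right) - 4771 = \left(-67 + 27\right) - 4771 = -40 - 4771 = -4811$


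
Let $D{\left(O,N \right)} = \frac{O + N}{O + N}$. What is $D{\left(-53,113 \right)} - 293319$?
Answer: $-293318$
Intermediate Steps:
$D{\left(O,N \right)} = 1$ ($D{\left(O,N \right)} = \frac{N + O}{N + O} = 1$)
$D{\left(-53,113 \right)} - 293319 = 1 - 293319 = -293318$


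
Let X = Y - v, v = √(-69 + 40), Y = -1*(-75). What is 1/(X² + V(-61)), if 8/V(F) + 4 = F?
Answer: 65*I/(6*(1625*√29 + 60622*I)) ≈ 0.00017506 + 2.527e-5*I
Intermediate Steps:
V(F) = 8/(-4 + F)
Y = 75
v = I*√29 (v = √(-29) = I*√29 ≈ 5.3852*I)
X = 75 - I*√29 ≈ 75.0 - 5.3852*I
1/(X² + V(-61)) = 1/((75 - I*√29)² + 8/(-4 - 61)) = 1/((75 - I*√29)² + 8/(-65)) = 1/((75 - I*√29)² + 8*(-1/65)) = 1/((75 - I*√29)² - 8/65) = 1/(-8/65 + (75 - I*√29)²)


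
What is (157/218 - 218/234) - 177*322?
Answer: -1453694357/25506 ≈ -56994.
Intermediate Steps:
(157/218 - 218/234) - 177*322 = (157*(1/218) - 218*1/234) - 56994 = (157/218 - 109/117) - 56994 = -5393/25506 - 56994 = -1453694357/25506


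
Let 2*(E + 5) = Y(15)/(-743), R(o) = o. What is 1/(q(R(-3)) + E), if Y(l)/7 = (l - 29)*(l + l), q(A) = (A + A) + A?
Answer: -743/8932 ≈ -0.083184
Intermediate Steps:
q(A) = 3*A (q(A) = 2*A + A = 3*A)
Y(l) = 14*l*(-29 + l) (Y(l) = 7*((l - 29)*(l + l)) = 7*((-29 + l)*(2*l)) = 7*(2*l*(-29 + l)) = 14*l*(-29 + l))
E = -2245/743 (E = -5 + ((14*15*(-29 + 15))/(-743))/2 = -5 + ((14*15*(-14))*(-1/743))/2 = -5 + (-2940*(-1/743))/2 = -5 + (1/2)*(2940/743) = -5 + 1470/743 = -2245/743 ≈ -3.0215)
1/(q(R(-3)) + E) = 1/(3*(-3) - 2245/743) = 1/(-9 - 2245/743) = 1/(-8932/743) = -743/8932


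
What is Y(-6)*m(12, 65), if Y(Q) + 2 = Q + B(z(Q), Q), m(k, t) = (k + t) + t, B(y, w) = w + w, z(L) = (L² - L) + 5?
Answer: -2840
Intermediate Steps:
z(L) = 5 + L² - L
B(y, w) = 2*w
m(k, t) = k + 2*t
Y(Q) = -2 + 3*Q (Y(Q) = -2 + (Q + 2*Q) = -2 + 3*Q)
Y(-6)*m(12, 65) = (-2 + 3*(-6))*(12 + 2*65) = (-2 - 18)*(12 + 130) = -20*142 = -2840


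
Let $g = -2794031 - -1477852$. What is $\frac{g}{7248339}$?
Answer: $- \frac{1316179}{7248339} \approx -0.18158$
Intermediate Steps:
$g = -1316179$ ($g = -2794031 + 1477852 = -1316179$)
$\frac{g}{7248339} = - \frac{1316179}{7248339}$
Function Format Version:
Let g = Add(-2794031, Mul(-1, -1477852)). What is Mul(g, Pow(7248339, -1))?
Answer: Rational(-1316179, 7248339) ≈ -0.18158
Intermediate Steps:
g = -1316179 (g = Add(-2794031, 1477852) = -1316179)
Mul(g, Pow(7248339, -1)) = Mul(-1316179, Pow(7248339, -1)) = Mul(-1316179, Rational(1, 7248339)) = Rational(-1316179, 7248339)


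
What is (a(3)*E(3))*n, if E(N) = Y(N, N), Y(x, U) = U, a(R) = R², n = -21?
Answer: -567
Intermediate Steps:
E(N) = N
(a(3)*E(3))*n = (3²*3)*(-21) = (9*3)*(-21) = 27*(-21) = -567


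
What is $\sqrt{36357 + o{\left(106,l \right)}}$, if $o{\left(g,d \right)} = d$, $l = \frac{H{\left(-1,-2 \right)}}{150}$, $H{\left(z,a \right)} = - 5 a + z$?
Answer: $\frac{\sqrt{3635706}}{10} \approx 190.68$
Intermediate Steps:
$H{\left(z,a \right)} = z - 5 a$
$l = \frac{3}{50}$ ($l = \frac{-1 - -10}{150} = \left(-1 + 10\right) \frac{1}{150} = 9 \cdot \frac{1}{150} = \frac{3}{50} \approx 0.06$)
$\sqrt{36357 + o{\left(106,l \right)}} = \sqrt{36357 + \frac{3}{50}} = \sqrt{\frac{1817853}{50}} = \frac{\sqrt{3635706}}{10}$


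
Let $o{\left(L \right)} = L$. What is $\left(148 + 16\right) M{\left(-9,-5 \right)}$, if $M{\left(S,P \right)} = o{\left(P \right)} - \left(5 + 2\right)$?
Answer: $-1968$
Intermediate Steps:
$M{\left(S,P \right)} = -7 + P$ ($M{\left(S,P \right)} = P - \left(5 + 2\right) = P - 7 = -7 + P$)
$\left(148 + 16\right) M{\left(-9,-5 \right)} = \left(148 + 16\right) \left(-7 - 5\right) = 164 \left(-12\right) = -1968$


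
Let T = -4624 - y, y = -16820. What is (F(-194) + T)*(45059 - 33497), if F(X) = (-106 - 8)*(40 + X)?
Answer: 343992624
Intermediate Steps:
F(X) = -4560 - 114*X (F(X) = -114*(40 + X) = -4560 - 114*X)
T = 12196 (T = -4624 - 1*(-16820) = -4624 + 16820 = 12196)
(F(-194) + T)*(45059 - 33497) = ((-4560 - 114*(-194)) + 12196)*(45059 - 33497) = ((-4560 + 22116) + 12196)*11562 = (17556 + 12196)*11562 = 29752*11562 = 343992624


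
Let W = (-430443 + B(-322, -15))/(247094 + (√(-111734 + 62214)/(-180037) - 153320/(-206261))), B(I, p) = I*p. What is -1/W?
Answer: 16988669618/29262454331 - 4*I*√3095/76626087681 ≈ 0.58056 - 2.9041e-9*I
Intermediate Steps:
W = -425613/(50966008854/206261 - 4*I*√3095/180037) (W = (-430443 - 322*(-15))/(247094 + (√(-111734 + 62214)/(-180037) - 153320/(-206261))) = (-430443 + 4830)/(247094 + (√(-49520)*(-1/180037) - 153320*(-1/206261))) = -425613/(247094 + ((4*I*√3095)*(-1/180037) + 153320/206261)) = -425613/(247094 + (-4*I*√3095/180037 + 153320/206261)) = -425613/(247094 + (153320/206261 - 4*I*√3095/180037)) = -425613/(50966008854/206261 - 4*I*√3095/180037) ≈ -1.7225 - 8.6162e-9*I)
-1/W = -1/(-599267600511848380471060995579/347912009112719154339170246122 - 26941732505265687681*I*√3095/173956004556359577169585123061)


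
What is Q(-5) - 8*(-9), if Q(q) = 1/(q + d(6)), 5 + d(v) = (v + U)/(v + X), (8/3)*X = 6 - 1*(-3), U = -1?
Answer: 10209/142 ≈ 71.894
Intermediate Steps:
X = 27/8 (X = 3*(6 - 1*(-3))/8 = 3*(6 + 3)/8 = (3/8)*9 = 27/8 ≈ 3.3750)
d(v) = -5 + (-1 + v)/(27/8 + v) (d(v) = -5 + (v - 1)/(v + 27/8) = -5 + (-1 + v)/(27/8 + v))
Q(q) = 1/(-67/15 + q) (Q(q) = 1/(q + (-143 - 32*6)/(27 + 8*6)) = 1/(q + (-143 - 192)/(27 + 48)) = 1/(q - 335/75) = 1/(q + (1/75)*(-335)) = 1/(q - 67/15) = 1/(-67/15 + q))
Q(-5) - 8*(-9) = 15/(-67 + 15*(-5)) - 8*(-9) = 15/(-67 - 75) + 72 = 15/(-142) + 72 = 15*(-1/142) + 72 = -15/142 + 72 = 10209/142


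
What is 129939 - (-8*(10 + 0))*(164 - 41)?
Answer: 139779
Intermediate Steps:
129939 - (-8*(10 + 0))*(164 - 41) = 129939 - (-8*10)*123 = 129939 - (-80)*123 = 129939 - 1*(-9840) = 129939 + 9840 = 139779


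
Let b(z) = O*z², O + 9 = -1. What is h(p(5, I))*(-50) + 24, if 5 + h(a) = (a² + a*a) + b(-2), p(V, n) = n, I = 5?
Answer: -226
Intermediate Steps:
O = -10 (O = -9 - 1 = -10)
b(z) = -10*z²
h(a) = -45 + 2*a² (h(a) = -5 + ((a² + a*a) - 10*(-2)²) = -5 + ((a² + a²) - 10*4) = -5 + (2*a² - 40) = -5 + (-40 + 2*a²) = -45 + 2*a²)
h(p(5, I))*(-50) + 24 = (-45 + 2*5²)*(-50) + 24 = (-45 + 2*25)*(-50) + 24 = (-45 + 50)*(-50) + 24 = 5*(-50) + 24 = -250 + 24 = -226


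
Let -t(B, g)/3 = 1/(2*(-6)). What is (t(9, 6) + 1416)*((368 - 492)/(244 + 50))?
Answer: -175615/294 ≈ -597.33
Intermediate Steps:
t(B, g) = 1/4 (t(B, g) = -3/(2*(-6)) = -3/(-12) = -3*(-1/12) = 1/4)
(t(9, 6) + 1416)*((368 - 492)/(244 + 50)) = (1/4 + 1416)*((368 - 492)/(244 + 50)) = 5665*(-124/294)/4 = 5665*(-124*1/294)/4 = (5665/4)*(-62/147) = -175615/294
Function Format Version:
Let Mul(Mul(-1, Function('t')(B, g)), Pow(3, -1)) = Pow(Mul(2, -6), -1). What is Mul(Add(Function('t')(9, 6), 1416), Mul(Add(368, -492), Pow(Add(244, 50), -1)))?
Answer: Rational(-175615, 294) ≈ -597.33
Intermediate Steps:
Function('t')(B, g) = Rational(1, 4) (Function('t')(B, g) = Mul(-3, Pow(Mul(2, -6), -1)) = Mul(-3, Pow(-12, -1)) = Mul(-3, Rational(-1, 12)) = Rational(1, 4))
Mul(Add(Function('t')(9, 6), 1416), Mul(Add(368, -492), Pow(Add(244, 50), -1))) = Mul(Add(Rational(1, 4), 1416), Mul(Add(368, -492), Pow(Add(244, 50), -1))) = Mul(Rational(5665, 4), Mul(-124, Pow(294, -1))) = Mul(Rational(5665, 4), Mul(-124, Rational(1, 294))) = Mul(Rational(5665, 4), Rational(-62, 147)) = Rational(-175615, 294)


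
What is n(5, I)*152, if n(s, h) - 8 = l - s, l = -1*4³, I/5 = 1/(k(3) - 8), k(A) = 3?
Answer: -9272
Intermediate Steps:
I = -1 (I = 5/(3 - 8) = 5/(-5) = 5*(-⅕) = -1)
l = -64 (l = -1*64 = -64)
n(s, h) = -56 - s (n(s, h) = 8 + (-64 - s) = -56 - s)
n(5, I)*152 = (-56 - 1*5)*152 = (-56 - 5)*152 = -61*152 = -9272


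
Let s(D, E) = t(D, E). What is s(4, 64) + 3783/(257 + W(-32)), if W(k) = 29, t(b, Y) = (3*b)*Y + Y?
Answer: 18595/22 ≈ 845.23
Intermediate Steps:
t(b, Y) = Y + 3*Y*b (t(b, Y) = 3*Y*b + Y = Y + 3*Y*b)
s(D, E) = E*(1 + 3*D)
s(4, 64) + 3783/(257 + W(-32)) = 64*(1 + 3*4) + 3783/(257 + 29) = 64*(1 + 12) + 3783/286 = 64*13 + 3783*(1/286) = 832 + 291/22 = 18595/22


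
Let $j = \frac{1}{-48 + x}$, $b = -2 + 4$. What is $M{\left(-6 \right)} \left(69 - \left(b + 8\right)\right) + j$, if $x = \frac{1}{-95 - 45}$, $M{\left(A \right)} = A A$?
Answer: $\frac{14275264}{6721} \approx 2124.0$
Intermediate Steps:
$M{\left(A \right)} = A^{2}$
$b = 2$
$x = - \frac{1}{140}$ ($x = \frac{1}{-140} = - \frac{1}{140} \approx -0.0071429$)
$j = - \frac{140}{6721}$ ($j = \frac{1}{-48 - \frac{1}{140}} = \frac{1}{- \frac{6721}{140}} = - \frac{140}{6721} \approx -0.02083$)
$M{\left(-6 \right)} \left(69 - \left(b + 8\right)\right) + j = \left(-6\right)^{2} \left(69 - \left(2 + 8\right)\right) - \frac{140}{6721} = 36 \left(69 - 10\right) - \frac{140}{6721} = 36 \cdot 59 - \frac{140}{6721} = 2124 - \frac{140}{6721} = \frac{14275264}{6721}$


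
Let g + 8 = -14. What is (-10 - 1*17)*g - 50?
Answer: 544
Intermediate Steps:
g = -22 (g = -8 - 14 = -22)
(-10 - 1*17)*g - 50 = (-10 - 1*17)*(-22) - 50 = (-10 - 17)*(-22) - 50 = -27*(-22) - 50 = 594 - 50 = 544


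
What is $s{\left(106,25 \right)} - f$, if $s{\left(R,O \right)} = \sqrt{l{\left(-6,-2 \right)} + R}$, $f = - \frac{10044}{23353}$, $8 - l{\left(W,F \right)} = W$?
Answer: $\frac{10044}{23353} + 2 \sqrt{30} \approx 11.385$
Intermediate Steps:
$l{\left(W,F \right)} = 8 - W$
$f = - \frac{10044}{23353}$ ($f = \left(-10044\right) \frac{1}{23353} = - \frac{10044}{23353} \approx -0.43009$)
$s{\left(R,O \right)} = \sqrt{14 + R}$ ($s{\left(R,O \right)} = \sqrt{\left(8 - -6\right) + R} = \sqrt{\left(8 + 6\right) + R} = \sqrt{14 + R}$)
$s{\left(106,25 \right)} - f = \sqrt{14 + 106} - - \frac{10044}{23353} = \sqrt{120} + \frac{10044}{23353} = 2 \sqrt{30} + \frac{10044}{23353} = \frac{10044}{23353} + 2 \sqrt{30}$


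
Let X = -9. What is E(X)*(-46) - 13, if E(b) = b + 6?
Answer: 125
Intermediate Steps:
E(b) = 6 + b
E(X)*(-46) - 13 = (6 - 9)*(-46) - 13 = -3*(-46) - 13 = 138 - 13 = 125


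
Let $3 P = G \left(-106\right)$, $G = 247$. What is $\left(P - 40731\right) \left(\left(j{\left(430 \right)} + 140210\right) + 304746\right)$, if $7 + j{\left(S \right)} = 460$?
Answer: $- \frac{66087560375}{3} \approx -2.2029 \cdot 10^{10}$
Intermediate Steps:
$j{\left(S \right)} = 453$ ($j{\left(S \right)} = -7 + 460 = 453$)
$P = - \frac{26182}{3}$ ($P = \frac{247 \left(-106\right)}{3} = \frac{1}{3} \left(-26182\right) = - \frac{26182}{3} \approx -8727.3$)
$\left(P - 40731\right) \left(\left(j{\left(430 \right)} + 140210\right) + 304746\right) = \left(- \frac{26182}{3} - 40731\right) \left(\left(453 + 140210\right) + 304746\right) = - \frac{148375 \left(140663 + 304746\right)}{3} = \left(- \frac{148375}{3}\right) 445409 = - \frac{66087560375}{3}$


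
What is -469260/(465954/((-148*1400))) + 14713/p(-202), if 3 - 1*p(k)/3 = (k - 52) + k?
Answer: 22315581820867/106936443 ≈ 2.0868e+5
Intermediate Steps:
p(k) = 165 - 6*k (p(k) = 9 - 3*((k - 52) + k) = 9 - 3*((-52 + k) + k) = 9 - 3*(-52 + 2*k) = 9 + (156 - 6*k) = 165 - 6*k)
-469260/(465954/((-148*1400))) + 14713/p(-202) = -469260/(465954/((-148*1400))) + 14713/(165 - 6*(-202)) = -469260/(465954/(-207200)) + 14713/(165 + 1212) = -469260/(465954*(-1/207200)) + 14713/1377 = -469260/(-232977/103600) + 14713*(1/1377) = -469260*(-103600/232977) + 14713/1377 = 16205112000/77659 + 14713/1377 = 22315581820867/106936443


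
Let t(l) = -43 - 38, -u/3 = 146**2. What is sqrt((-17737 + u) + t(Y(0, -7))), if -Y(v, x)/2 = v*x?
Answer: I*sqrt(81766) ≈ 285.95*I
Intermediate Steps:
u = -63948 (u = -3*146**2 = -3*21316 = -63948)
Y(v, x) = -2*v*x
t(l) = -81
sqrt((-17737 + u) + t(Y(0, -7))) = sqrt((-17737 - 63948) - 81) = sqrt(-81685 - 81) = sqrt(-81766) = I*sqrt(81766)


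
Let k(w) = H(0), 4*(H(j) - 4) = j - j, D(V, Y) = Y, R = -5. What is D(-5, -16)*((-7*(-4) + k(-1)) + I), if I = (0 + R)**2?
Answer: -912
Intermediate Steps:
H(j) = 4 (H(j) = 4 + (j - j)/4 = 4 + (1/4)*0 = 4 + 0 = 4)
k(w) = 4
I = 25 (I = (0 - 5)**2 = (-5)**2 = 25)
D(-5, -16)*((-7*(-4) + k(-1)) + I) = -16*((-7*(-4) + 4) + 25) = -16*((28 + 4) + 25) = -16*(32 + 25) = -16*57 = -912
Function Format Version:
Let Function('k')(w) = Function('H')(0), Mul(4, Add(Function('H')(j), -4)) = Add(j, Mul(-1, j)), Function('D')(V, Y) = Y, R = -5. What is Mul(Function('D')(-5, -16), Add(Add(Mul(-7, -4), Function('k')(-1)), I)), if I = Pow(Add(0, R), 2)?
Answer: -912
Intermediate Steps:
Function('H')(j) = 4 (Function('H')(j) = Add(4, Mul(Rational(1, 4), Add(j, Mul(-1, j)))) = Add(4, Mul(Rational(1, 4), 0)) = Add(4, 0) = 4)
Function('k')(w) = 4
I = 25 (I = Pow(Add(0, -5), 2) = Pow(-5, 2) = 25)
Mul(Function('D')(-5, -16), Add(Add(Mul(-7, -4), Function('k')(-1)), I)) = Mul(-16, Add(Add(Mul(-7, -4), 4), 25)) = Mul(-16, Add(Add(28, 4), 25)) = Mul(-16, Add(32, 25)) = Mul(-16, 57) = -912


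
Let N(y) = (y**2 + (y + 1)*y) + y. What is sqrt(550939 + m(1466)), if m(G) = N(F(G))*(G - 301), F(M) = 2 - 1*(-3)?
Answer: sqrt(620839) ≈ 787.93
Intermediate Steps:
F(M) = 5 (F(M) = 2 + 3 = 5)
N(y) = y + y**2 + y*(1 + y) (N(y) = (y**2 + (1 + y)*y) + y = (y**2 + y*(1 + y)) + y = y + y**2 + y*(1 + y))
m(G) = -18060 + 60*G (m(G) = (2*5*(1 + 5))*(G - 301) = (2*5*6)*(-301 + G) = 60*(-301 + G) = -18060 + 60*G)
sqrt(550939 + m(1466)) = sqrt(550939 + (-18060 + 60*1466)) = sqrt(550939 + (-18060 + 87960)) = sqrt(550939 + 69900) = sqrt(620839)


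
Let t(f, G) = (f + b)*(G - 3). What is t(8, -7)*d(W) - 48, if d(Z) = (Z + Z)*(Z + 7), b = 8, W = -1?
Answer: 1872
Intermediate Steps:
d(Z) = 2*Z*(7 + Z) (d(Z) = (2*Z)*(7 + Z) = 2*Z*(7 + Z))
t(f, G) = (-3 + G)*(8 + f) (t(f, G) = (f + 8)*(G - 3) = (8 + f)*(-3 + G) = (-3 + G)*(8 + f))
t(8, -7)*d(W) - 48 = (-24 - 3*8 + 8*(-7) - 7*8)*(2*(-1)*(7 - 1)) - 48 = (-24 - 24 - 56 - 56)*(2*(-1)*6) - 48 = -160*(-12) - 48 = 1920 - 48 = 1872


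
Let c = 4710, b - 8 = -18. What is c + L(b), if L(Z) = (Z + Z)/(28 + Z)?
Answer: 42380/9 ≈ 4708.9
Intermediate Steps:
b = -10 (b = 8 - 18 = -10)
L(Z) = 2*Z/(28 + Z) (L(Z) = (2*Z)/(28 + Z) = 2*Z/(28 + Z))
c + L(b) = 4710 + 2*(-10)/(28 - 10) = 4710 + 2*(-10)/18 = 4710 + 2*(-10)*(1/18) = 4710 - 10/9 = 42380/9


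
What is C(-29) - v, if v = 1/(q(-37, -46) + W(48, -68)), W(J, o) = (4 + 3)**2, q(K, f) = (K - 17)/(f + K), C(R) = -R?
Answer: 119426/4121 ≈ 28.980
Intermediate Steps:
q(K, f) = (-17 + K)/(K + f)
W(J, o) = 49 (W(J, o) = 7**2 = 49)
v = 83/4121 (v = 1/((-17 - 37)/(-37 - 46) + 49) = 1/(-54/(-83) + 49) = 1/(-1/83*(-54) + 49) = 1/(54/83 + 49) = 1/(4121/83) = 83/4121 ≈ 0.020141)
C(-29) - v = -1*(-29) - 1*83/4121 = 29 - 83/4121 = 119426/4121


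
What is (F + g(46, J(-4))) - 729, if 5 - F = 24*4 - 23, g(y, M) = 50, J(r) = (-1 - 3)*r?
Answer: -747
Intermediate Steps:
J(r) = -4*r
F = -68 (F = 5 - (24*4 - 23) = 5 - (96 - 23) = 5 - 1*73 = 5 - 73 = -68)
(F + g(46, J(-4))) - 729 = (-68 + 50) - 729 = -18 - 729 = -747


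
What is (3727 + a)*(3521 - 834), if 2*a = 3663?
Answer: 29871379/2 ≈ 1.4936e+7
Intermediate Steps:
a = 3663/2 (a = (1/2)*3663 = 3663/2 ≈ 1831.5)
(3727 + a)*(3521 - 834) = (3727 + 3663/2)*(3521 - 834) = (11117/2)*2687 = 29871379/2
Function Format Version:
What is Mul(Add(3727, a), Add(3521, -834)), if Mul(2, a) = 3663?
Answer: Rational(29871379, 2) ≈ 1.4936e+7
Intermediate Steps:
a = Rational(3663, 2) (a = Mul(Rational(1, 2), 3663) = Rational(3663, 2) ≈ 1831.5)
Mul(Add(3727, a), Add(3521, -834)) = Mul(Add(3727, Rational(3663, 2)), Add(3521, -834)) = Mul(Rational(11117, 2), 2687) = Rational(29871379, 2)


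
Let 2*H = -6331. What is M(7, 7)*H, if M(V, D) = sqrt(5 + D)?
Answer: -6331*sqrt(3) ≈ -10966.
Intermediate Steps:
H = -6331/2 (H = (1/2)*(-6331) = -6331/2 ≈ -3165.5)
M(7, 7)*H = sqrt(5 + 7)*(-6331/2) = sqrt(12)*(-6331/2) = (2*sqrt(3))*(-6331/2) = -6331*sqrt(3)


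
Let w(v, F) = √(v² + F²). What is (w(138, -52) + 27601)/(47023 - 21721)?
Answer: 27601/25302 + √5437/12651 ≈ 1.0967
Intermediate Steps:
w(v, F) = √(F² + v²)
(w(138, -52) + 27601)/(47023 - 21721) = (√((-52)² + 138²) + 27601)/(47023 - 21721) = (√(2704 + 19044) + 27601)/25302 = (√21748 + 27601)*(1/25302) = (2*√5437 + 27601)*(1/25302) = (27601 + 2*√5437)*(1/25302) = 27601/25302 + √5437/12651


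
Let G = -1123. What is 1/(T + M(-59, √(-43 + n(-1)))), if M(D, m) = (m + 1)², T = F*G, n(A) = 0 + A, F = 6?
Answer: -I/(4*√11 + 6781*I) ≈ -0.00014747 - 2.8851e-7*I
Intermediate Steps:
n(A) = A
T = -6738 (T = 6*(-1123) = -6738)
M(D, m) = (1 + m)²
1/(T + M(-59, √(-43 + n(-1)))) = 1/(-6738 + (1 + √(-43 - 1))²) = 1/(-6738 + (1 + √(-44))²) = 1/(-6738 + (1 + 2*I*√11)²)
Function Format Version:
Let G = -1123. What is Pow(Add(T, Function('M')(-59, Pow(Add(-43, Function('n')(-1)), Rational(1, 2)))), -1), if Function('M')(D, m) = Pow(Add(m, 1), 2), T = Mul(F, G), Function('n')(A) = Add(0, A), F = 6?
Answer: Mul(-1, I, Pow(Add(Mul(4, Pow(11, Rational(1, 2))), Mul(6781, I)), -1)) ≈ Add(-0.00014747, Mul(-2.8851e-7, I))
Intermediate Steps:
Function('n')(A) = A
T = -6738 (T = Mul(6, -1123) = -6738)
Function('M')(D, m) = Pow(Add(1, m), 2)
Pow(Add(T, Function('M')(-59, Pow(Add(-43, Function('n')(-1)), Rational(1, 2)))), -1) = Pow(Add(-6738, Pow(Add(1, Pow(Add(-43, -1), Rational(1, 2))), 2)), -1) = Pow(Add(-6738, Pow(Add(1, Pow(-44, Rational(1, 2))), 2)), -1) = Pow(Add(-6738, Pow(Add(1, Mul(2, I, Pow(11, Rational(1, 2)))), 2)), -1)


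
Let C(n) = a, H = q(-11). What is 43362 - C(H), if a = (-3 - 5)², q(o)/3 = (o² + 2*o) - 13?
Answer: 43298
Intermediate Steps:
q(o) = -39 + 3*o² + 6*o (q(o) = 3*((o² + 2*o) - 13) = 3*(-13 + o² + 2*o) = -39 + 3*o² + 6*o)
H = 258 (H = -39 + 3*(-11)² + 6*(-11) = -39 + 3*121 - 66 = -39 + 363 - 66 = 258)
a = 64 (a = (-8)² = 64)
C(n) = 64
43362 - C(H) = 43362 - 1*64 = 43362 - 64 = 43298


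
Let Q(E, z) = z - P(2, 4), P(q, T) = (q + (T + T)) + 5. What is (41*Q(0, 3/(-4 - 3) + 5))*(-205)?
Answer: 613565/7 ≈ 87652.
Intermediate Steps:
P(q, T) = 5 + q + 2*T (P(q, T) = (q + 2*T) + 5 = 5 + q + 2*T)
Q(E, z) = -15 + z (Q(E, z) = z - (5 + 2 + 2*4) = z - (5 + 2 + 8) = z - 1*15 = z - 15 = -15 + z)
(41*Q(0, 3/(-4 - 3) + 5))*(-205) = (41*(-15 + (3/(-4 - 3) + 5)))*(-205) = (41*(-15 + (3/(-7) + 5)))*(-205) = (41*(-15 + (-1/7*3 + 5)))*(-205) = (41*(-15 + (-3/7 + 5)))*(-205) = (41*(-15 + 32/7))*(-205) = (41*(-73/7))*(-205) = -2993/7*(-205) = 613565/7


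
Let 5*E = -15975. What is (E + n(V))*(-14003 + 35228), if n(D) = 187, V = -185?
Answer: -63844800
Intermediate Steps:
E = -3195 (E = (⅕)*(-15975) = -3195)
(E + n(V))*(-14003 + 35228) = (-3195 + 187)*(-14003 + 35228) = -3008*21225 = -63844800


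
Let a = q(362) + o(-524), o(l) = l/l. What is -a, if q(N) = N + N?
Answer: -725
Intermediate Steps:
o(l) = 1
q(N) = 2*N
a = 725 (a = 2*362 + 1 = 724 + 1 = 725)
-a = -1*725 = -725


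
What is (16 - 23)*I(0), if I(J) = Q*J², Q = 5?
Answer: 0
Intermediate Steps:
I(J) = 5*J²
(16 - 23)*I(0) = (16 - 23)*(5*0²) = -35*0 = -7*0 = 0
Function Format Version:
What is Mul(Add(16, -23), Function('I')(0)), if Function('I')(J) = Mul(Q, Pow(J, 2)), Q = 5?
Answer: 0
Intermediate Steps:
Function('I')(J) = Mul(5, Pow(J, 2))
Mul(Add(16, -23), Function('I')(0)) = Mul(Add(16, -23), Mul(5, Pow(0, 2))) = Mul(-7, Mul(5, 0)) = Mul(-7, 0) = 0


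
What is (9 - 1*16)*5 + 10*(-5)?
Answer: -85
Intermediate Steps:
(9 - 1*16)*5 + 10*(-5) = (9 - 16)*5 - 50 = -7*5 - 50 = -35 - 50 = -85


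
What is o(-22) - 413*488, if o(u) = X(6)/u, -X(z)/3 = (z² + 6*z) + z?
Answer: -2216867/11 ≈ -2.0153e+5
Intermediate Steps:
X(z) = -21*z - 3*z² (X(z) = -3*((z² + 6*z) + z) = -3*(z² + 7*z) = -21*z - 3*z²)
o(u) = -234/u (o(u) = (-3*6*(7 + 6))/u = (-3*6*13)/u = -234/u)
o(-22) - 413*488 = -234/(-22) - 413*488 = -234*(-1/22) - 201544 = 117/11 - 201544 = -2216867/11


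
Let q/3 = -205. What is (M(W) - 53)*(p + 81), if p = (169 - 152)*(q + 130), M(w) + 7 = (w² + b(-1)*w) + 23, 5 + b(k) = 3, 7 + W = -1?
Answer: -351052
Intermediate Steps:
q = -615 (q = 3*(-205) = -615)
W = -8 (W = -7 - 1 = -8)
b(k) = -2 (b(k) = -5 + 3 = -2)
M(w) = 16 + w² - 2*w (M(w) = -7 + ((w² - 2*w) + 23) = -7 + (23 + w² - 2*w) = 16 + w² - 2*w)
p = -8245 (p = (169 - 152)*(-615 + 130) = 17*(-485) = -8245)
(M(W) - 53)*(p + 81) = ((16 + (-8)² - 2*(-8)) - 53)*(-8245 + 81) = ((16 + 64 + 16) - 53)*(-8164) = (96 - 53)*(-8164) = 43*(-8164) = -351052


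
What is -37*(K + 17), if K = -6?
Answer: -407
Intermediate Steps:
-37*(K + 17) = -37*(-6 + 17) = -37*11 = -407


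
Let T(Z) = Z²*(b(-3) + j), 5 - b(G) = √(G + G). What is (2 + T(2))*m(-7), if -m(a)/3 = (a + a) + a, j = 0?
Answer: 1386 - 252*I*√6 ≈ 1386.0 - 617.27*I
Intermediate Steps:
b(G) = 5 - √2*√G (b(G) = 5 - √(G + G) = 5 - √(2*G) = 5 - √2*√G)
T(Z) = Z²*(5 - I*√6) (T(Z) = Z²*((5 - √2*√(-3)) + 0) = Z²*((5 - √2*I*√3) + 0) = Z²*((5 - I*√6) + 0) = Z²*(5 - I*√6))
m(a) = -9*a (m(a) = -3*((a + a) + a) = -3*(2*a + a) = -9*a)
(2 + T(2))*m(-7) = (2 + 2²*(5 - I*√6))*(-9*(-7)) = (2 + 4*(5 - I*√6))*63 = (2 + (20 - 4*I*√6))*63 = (22 - 4*I*√6)*63 = 1386 - 252*I*√6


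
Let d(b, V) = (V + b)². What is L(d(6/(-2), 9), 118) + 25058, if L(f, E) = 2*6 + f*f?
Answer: 26366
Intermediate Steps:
L(f, E) = 12 + f²
L(d(6/(-2), 9), 118) + 25058 = (12 + ((9 + 6/(-2))²)²) + 25058 = (12 + ((9 + 6*(-½))²)²) + 25058 = (12 + ((9 - 3)²)²) + 25058 = (12 + (6²)²) + 25058 = (12 + 36²) + 25058 = (12 + 1296) + 25058 = 1308 + 25058 = 26366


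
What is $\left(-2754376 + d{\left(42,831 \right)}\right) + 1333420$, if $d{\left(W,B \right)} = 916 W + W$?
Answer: $-1382442$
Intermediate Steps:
$d{\left(W,B \right)} = 917 W$
$\left(-2754376 + d{\left(42,831 \right)}\right) + 1333420 = \left(-2754376 + 917 \cdot 42\right) + 1333420 = \left(-2754376 + 38514\right) + 1333420 = -2715862 + 1333420 = -1382442$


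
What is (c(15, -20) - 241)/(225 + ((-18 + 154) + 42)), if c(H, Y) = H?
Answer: -226/403 ≈ -0.56079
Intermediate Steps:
(c(15, -20) - 241)/(225 + ((-18 + 154) + 42)) = (15 - 241)/(225 + ((-18 + 154) + 42)) = -226/(225 + (136 + 42)) = -226/(225 + 178) = -226/403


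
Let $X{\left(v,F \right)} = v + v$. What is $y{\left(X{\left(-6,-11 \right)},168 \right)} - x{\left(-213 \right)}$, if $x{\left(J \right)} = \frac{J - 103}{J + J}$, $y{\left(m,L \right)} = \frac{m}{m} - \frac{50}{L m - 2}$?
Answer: $\frac{60820}{214917} \approx 0.28299$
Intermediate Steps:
$X{\left(v,F \right)} = 2 v$
$y{\left(m,L \right)} = 1 - \frac{50}{-2 + L m}$
$x{\left(J \right)} = \frac{-103 + J}{2 J}$
$y{\left(X{\left(-6,-11 \right)},168 \right)} - x{\left(-213 \right)} = \frac{-52 + 168 \cdot 2 \left(-6\right)}{-2 + 168 \cdot 2 \left(-6\right)} - \frac{-103 - 213}{2 \left(-213\right)} = \frac{-52 + 168 \left(-12\right)}{-2 + 168 \left(-12\right)} - \frac{1}{2} \left(- \frac{1}{213}\right) \left(-316\right) = \frac{-52 - 2016}{-2 - 2016} - \frac{158}{213} = \frac{1}{-2018} \left(-2068\right) - \frac{158}{213} = \left(- \frac{1}{2018}\right) \left(-2068\right) - \frac{158}{213} = \frac{1034}{1009} - \frac{158}{213} = \frac{60820}{214917}$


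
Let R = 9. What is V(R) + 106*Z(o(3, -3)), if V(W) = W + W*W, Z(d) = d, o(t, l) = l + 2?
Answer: -16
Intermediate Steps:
o(t, l) = 2 + l
V(W) = W + W**2
V(R) + 106*Z(o(3, -3)) = 9*(1 + 9) + 106*(2 - 3) = 9*10 + 106*(-1) = 90 - 106 = -16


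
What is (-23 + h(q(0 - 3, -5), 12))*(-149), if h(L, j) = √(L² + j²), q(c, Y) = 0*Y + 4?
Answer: 3427 - 596*√10 ≈ 1542.3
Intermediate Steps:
q(c, Y) = 4 (q(c, Y) = 0 + 4 = 4)
(-23 + h(q(0 - 3, -5), 12))*(-149) = (-23 + √(4² + 12²))*(-149) = (-23 + √(16 + 144))*(-149) = (-23 + √160)*(-149) = (-23 + 4*√10)*(-149) = 3427 - 596*√10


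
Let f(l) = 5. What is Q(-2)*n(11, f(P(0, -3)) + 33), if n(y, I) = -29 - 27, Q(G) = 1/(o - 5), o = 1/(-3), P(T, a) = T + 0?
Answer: 21/2 ≈ 10.500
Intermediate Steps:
P(T, a) = T
o = -1/3 ≈ -0.33333
Q(G) = -3/16 (Q(G) = 1/(-1/3 - 5) = 1/(-16/3) = -3/16)
n(y, I) = -56
Q(-2)*n(11, f(P(0, -3)) + 33) = -3/16*(-56) = 21/2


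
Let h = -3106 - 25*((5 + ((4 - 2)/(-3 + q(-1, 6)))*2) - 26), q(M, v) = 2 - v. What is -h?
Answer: 17967/7 ≈ 2566.7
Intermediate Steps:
h = -17967/7 (h = -3106 - 25*((5 + ((4 - 2)/(-3 + (2 - 1*6)))*2) - 26) = -3106 - 25*((5 + (2/(-3 + (2 - 6)))*2) - 26) = -3106 - 25*((5 + (2/(-3 - 4))*2) - 26) = -3106 - 25*((5 + (2/(-7))*2) - 26) = -3106 - 25*((5 + (2*(-⅐))*2) - 26) = -3106 - 25*((5 - 2/7*2) - 26) = -3106 - 25*((5 - 4/7) - 26) = -3106 - 25*(31/7 - 26) = -3106 - 25*(-151)/7 = -3106 - 1*(-3775/7) = -3106 + 3775/7 = -17967/7 ≈ -2566.7)
-h = -1*(-17967/7) = 17967/7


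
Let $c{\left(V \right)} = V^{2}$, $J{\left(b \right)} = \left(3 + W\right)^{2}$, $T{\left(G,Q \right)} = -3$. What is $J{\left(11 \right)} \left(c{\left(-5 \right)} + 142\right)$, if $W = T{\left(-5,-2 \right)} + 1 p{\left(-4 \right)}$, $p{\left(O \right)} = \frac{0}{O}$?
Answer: $0$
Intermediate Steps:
$p{\left(O \right)} = 0$
$W = -3$ ($W = -3 + 1 \cdot 0 = -3 + 0 = -3$)
$J{\left(b \right)} = 0$ ($J{\left(b \right)} = \left(3 - 3\right)^{2} = 0^{2} = 0$)
$J{\left(11 \right)} \left(c{\left(-5 \right)} + 142\right) = 0 \left(\left(-5\right)^{2} + 142\right) = 0 \left(25 + 142\right) = 0 \cdot 167 = 0$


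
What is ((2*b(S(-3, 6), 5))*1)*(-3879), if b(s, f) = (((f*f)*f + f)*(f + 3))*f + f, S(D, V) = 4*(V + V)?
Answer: -40380390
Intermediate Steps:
S(D, V) = 8*V (S(D, V) = 4*(2*V) = 8*V)
b(s, f) = f + f*(3 + f)*(f + f³) (b(s, f) = ((f²*f + f)*(3 + f))*f + f = ((f³ + f)*(3 + f))*f + f = ((f + f³)*(3 + f))*f + f = ((3 + f)*(f + f³))*f + f = f*(3 + f)*(f + f³) + f = f + f*(3 + f)*(f + f³))
((2*b(S(-3, 6), 5))*1)*(-3879) = ((2*(5*(1 + 5² + 5⁴ + 3*5 + 3*5³)))*1)*(-3879) = ((2*(5*(1 + 25 + 625 + 15 + 3*125)))*1)*(-3879) = ((2*(5*(1 + 25 + 625 + 15 + 375)))*1)*(-3879) = ((2*(5*1041))*1)*(-3879) = ((2*5205)*1)*(-3879) = (10410*1)*(-3879) = 10410*(-3879) = -40380390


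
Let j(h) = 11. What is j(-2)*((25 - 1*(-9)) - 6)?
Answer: 308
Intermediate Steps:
j(-2)*((25 - 1*(-9)) - 6) = 11*((25 - 1*(-9)) - 6) = 11*((25 + 9) - 6) = 11*(34 - 6) = 11*28 = 308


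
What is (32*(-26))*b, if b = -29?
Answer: 24128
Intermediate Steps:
(32*(-26))*b = (32*(-26))*(-29) = -832*(-29) = 24128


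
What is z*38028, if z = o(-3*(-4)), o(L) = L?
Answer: 456336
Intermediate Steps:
z = 12 (z = -3*(-4) = 12)
z*38028 = 12*38028 = 456336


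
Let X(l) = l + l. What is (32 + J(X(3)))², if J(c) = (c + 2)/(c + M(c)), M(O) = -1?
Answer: 28224/25 ≈ 1129.0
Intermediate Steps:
X(l) = 2*l
J(c) = (2 + c)/(-1 + c) (J(c) = (c + 2)/(c - 1) = (2 + c)/(-1 + c))
(32 + J(X(3)))² = (32 + (2 + 2*3)/(-1 + 2*3))² = (32 + (2 + 6)/(-1 + 6))² = (32 + 8/5)² = (168/5)² = 28224/25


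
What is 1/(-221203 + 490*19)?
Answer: -1/211893 ≈ -4.7194e-6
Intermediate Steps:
1/(-221203 + 490*19) = 1/(-221203 + 9310) = 1/(-211893) = -1/211893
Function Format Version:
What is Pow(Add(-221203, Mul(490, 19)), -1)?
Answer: Rational(-1, 211893) ≈ -4.7194e-6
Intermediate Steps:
Pow(Add(-221203, Mul(490, 19)), -1) = Pow(Add(-221203, 9310), -1) = Pow(-211893, -1) = Rational(-1, 211893)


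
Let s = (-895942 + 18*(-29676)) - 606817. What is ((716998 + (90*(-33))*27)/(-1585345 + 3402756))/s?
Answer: -636808/3701933535997 ≈ -1.7202e-7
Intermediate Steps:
s = -2036927 (s = (-895942 - 534168) - 606817 = -1430110 - 606817 = -2036927)
((716998 + (90*(-33))*27)/(-1585345 + 3402756))/s = ((716998 + (90*(-33))*27)/(-1585345 + 3402756))/(-2036927) = ((716998 - 2970*27)/1817411)*(-1/2036927) = ((716998 - 80190)*(1/1817411))*(-1/2036927) = (636808*(1/1817411))*(-1/2036927) = (636808/1817411)*(-1/2036927) = -636808/3701933535997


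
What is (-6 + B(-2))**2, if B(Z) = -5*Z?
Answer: 16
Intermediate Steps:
(-6 + B(-2))**2 = (-6 - 5*(-2))**2 = (-6 + 10)**2 = 4**2 = 16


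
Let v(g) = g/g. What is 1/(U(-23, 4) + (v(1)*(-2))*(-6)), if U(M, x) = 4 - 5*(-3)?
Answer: 1/31 ≈ 0.032258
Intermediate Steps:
v(g) = 1
U(M, x) = 19 (U(M, x) = 4 + 15 = 19)
1/(U(-23, 4) + (v(1)*(-2))*(-6)) = 1/(19 + (1*(-2))*(-6)) = 1/(19 - 2*(-6)) = 1/(19 + 12) = 1/31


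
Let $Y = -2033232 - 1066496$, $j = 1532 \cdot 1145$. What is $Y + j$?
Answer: $-1345588$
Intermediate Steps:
$j = 1754140$
$Y = -3099728$ ($Y = -2033232 - 1066496 = -3099728$)
$Y + j = -3099728 + 1754140 = -1345588$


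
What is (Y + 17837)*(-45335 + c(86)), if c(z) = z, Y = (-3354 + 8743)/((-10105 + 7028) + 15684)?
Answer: -10175434395552/12607 ≈ -8.0713e+8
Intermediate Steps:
Y = 5389/12607 (Y = 5389/(-3077 + 15684) = 5389/12607 ≈ 0.42746)
(Y + 17837)*(-45335 + c(86)) = (5389/12607 + 17837)*(-45335 + 86) = (224876448/12607)*(-45249) = -10175434395552/12607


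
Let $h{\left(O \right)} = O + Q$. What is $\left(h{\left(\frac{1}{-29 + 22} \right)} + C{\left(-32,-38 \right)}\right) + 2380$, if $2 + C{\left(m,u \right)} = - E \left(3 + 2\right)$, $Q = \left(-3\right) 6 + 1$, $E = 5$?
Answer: $\frac{16351}{7} \approx 2335.9$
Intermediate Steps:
$Q = -17$ ($Q = -18 + 1 = -17$)
$C{\left(m,u \right)} = -27$ ($C{\left(m,u \right)} = -2 - 5 \left(3 + 2\right) = -2 - 5 \cdot 5 = -2 - 25 = -27$)
$h{\left(O \right)} = -17 + O$ ($h{\left(O \right)} = O - 17 = -17 + O$)
$\left(h{\left(\frac{1}{-29 + 22} \right)} + C{\left(-32,-38 \right)}\right) + 2380 = \left(\left(-17 + \frac{1}{-29 + 22}\right) - 27\right) + 2380 = \left(\left(-17 + \frac{1}{-7}\right) - 27\right) + 2380 = \left(\left(-17 - \frac{1}{7}\right) - 27\right) + 2380 = \left(- \frac{120}{7} - 27\right) + 2380 = - \frac{309}{7} + 2380 = \frac{16351}{7}$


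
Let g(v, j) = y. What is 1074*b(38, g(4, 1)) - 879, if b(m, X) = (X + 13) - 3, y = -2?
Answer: 7713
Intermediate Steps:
g(v, j) = -2
b(m, X) = 10 + X (b(m, X) = (13 + X) - 3 = 10 + X)
1074*b(38, g(4, 1)) - 879 = 1074*(10 - 2) - 879 = 1074*8 - 879 = 8592 - 879 = 7713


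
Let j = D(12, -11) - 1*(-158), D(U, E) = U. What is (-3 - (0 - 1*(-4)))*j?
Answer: -1190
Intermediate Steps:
j = 170 (j = 12 - 1*(-158) = 12 + 158 = 170)
(-3 - (0 - 1*(-4)))*j = (-3 - (0 - 1*(-4)))*170 = (-3 - (0 + 4))*170 = (-3 - 1*4)*170 = (-3 - 4)*170 = -7*170 = -1190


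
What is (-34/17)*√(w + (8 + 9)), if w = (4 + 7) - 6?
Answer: -2*√22 ≈ -9.3808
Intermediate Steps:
w = 5 (w = 11 - 6 = 5)
(-34/17)*√(w + (8 + 9)) = (-34/17)*√(5 + (8 + 9)) = (-34*1/17)*√(5 + 17) = -2*√22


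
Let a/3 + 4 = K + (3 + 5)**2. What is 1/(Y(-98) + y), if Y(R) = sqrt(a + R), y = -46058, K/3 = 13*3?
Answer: -46058/2121338931 - sqrt(433)/2121338931 ≈ -2.1722e-5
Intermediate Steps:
K = 117 (K = 3*(13*3) = 3*39 = 117)
a = 531 (a = -12 + 3*(117 + (3 + 5)**2) = -12 + 3*(117 + 8**2) = -12 + 3*(117 + 64) = -12 + 3*181 = -12 + 543 = 531)
Y(R) = sqrt(531 + R)
1/(Y(-98) + y) = 1/(sqrt(531 - 98) - 46058) = 1/(sqrt(433) - 46058) = 1/(-46058 + sqrt(433))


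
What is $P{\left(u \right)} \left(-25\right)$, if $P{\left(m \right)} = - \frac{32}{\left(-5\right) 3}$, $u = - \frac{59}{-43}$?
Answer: $- \frac{160}{3} \approx -53.333$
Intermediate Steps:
$u = \frac{59}{43}$ ($u = \left(-59\right) \left(- \frac{1}{43}\right) = \frac{59}{43} \approx 1.3721$)
$P{\left(m \right)} = \frac{32}{15}$ ($P{\left(m \right)} = - \frac{32}{-15} = \left(-32\right) \left(- \frac{1}{15}\right) = \frac{32}{15}$)
$P{\left(u \right)} \left(-25\right) = \frac{32}{15} \left(-25\right) = - \frac{160}{3}$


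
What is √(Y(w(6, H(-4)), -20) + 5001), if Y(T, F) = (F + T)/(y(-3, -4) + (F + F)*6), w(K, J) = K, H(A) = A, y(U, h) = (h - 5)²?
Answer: √126432507/159 ≈ 70.718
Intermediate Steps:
y(U, h) = (-5 + h)²
Y(T, F) = (F + T)/(81 + 12*F) (Y(T, F) = (F + T)/((-5 - 4)² + (F + F)*6) = (F + T)/((-9)² + (2*F)*6) = (F + T)/(81 + 12*F))
√(Y(w(6, H(-4)), -20) + 5001) = √((-20 + 6)/(3*(27 + 4*(-20))) + 5001) = √((⅓)*(-14)/(27 - 80) + 5001) = √((⅓)*(-14)/(-53) + 5001) = √((⅓)*(-1/53)*(-14) + 5001) = √(14/159 + 5001) = √(795173/159) = √126432507/159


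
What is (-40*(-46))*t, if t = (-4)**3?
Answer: -117760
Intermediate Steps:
t = -64
(-40*(-46))*t = -40*(-46)*(-64) = 1840*(-64) = -117760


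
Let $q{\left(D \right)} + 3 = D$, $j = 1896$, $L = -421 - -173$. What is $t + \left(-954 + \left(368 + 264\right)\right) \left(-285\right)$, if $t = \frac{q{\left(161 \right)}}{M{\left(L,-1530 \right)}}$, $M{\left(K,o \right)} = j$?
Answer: $\frac{1101241}{12} \approx 91770.0$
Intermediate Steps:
$L = -248$ ($L = -421 + 173 = -248$)
$M{\left(K,o \right)} = 1896$
$q{\left(D \right)} = -3 + D$
$t = \frac{1}{12}$ ($t = \frac{-3 + 161}{1896} = 158 \cdot \frac{1}{1896} = \frac{1}{12} \approx 0.083333$)
$t + \left(-954 + \left(368 + 264\right)\right) \left(-285\right) = \frac{1}{12} + \left(-954 + \left(368 + 264\right)\right) \left(-285\right) = \frac{1}{12} + \left(-954 + 632\right) \left(-285\right) = \frac{1}{12} - -91770 = \frac{1}{12} + 91770 = \frac{1101241}{12}$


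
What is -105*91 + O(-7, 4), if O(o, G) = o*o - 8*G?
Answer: -9538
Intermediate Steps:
O(o, G) = o² - 8*G
-105*91 + O(-7, 4) = -105*91 + ((-7)² - 8*4) = -9555 + (49 - 32) = -9555 + 17 = -9538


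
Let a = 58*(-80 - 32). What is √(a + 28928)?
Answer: 4*√1402 ≈ 149.77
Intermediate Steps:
a = -6496 (a = 58*(-112) = -6496)
√(a + 28928) = √(-6496 + 28928) = √22432 = 4*√1402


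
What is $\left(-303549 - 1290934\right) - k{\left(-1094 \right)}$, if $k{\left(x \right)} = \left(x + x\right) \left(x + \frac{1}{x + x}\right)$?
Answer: $-3988156$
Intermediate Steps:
$k{\left(x \right)} = 2 x \left(x + \frac{1}{2 x}\right)$
$\left(-303549 - 1290934\right) - k{\left(-1094 \right)} = \left(-303549 - 1290934\right) - \left(1 + 2 \left(-1094\right)^{2}\right) = \left(-303549 - 1290934\right) - \left(1 + 2 \cdot 1196836\right) = -1594483 - \left(1 + 2393672\right) = -1594483 - 2393673 = -3988156$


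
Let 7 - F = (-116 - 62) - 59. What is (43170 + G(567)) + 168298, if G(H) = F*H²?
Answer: 78654784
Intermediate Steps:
F = 244 (F = 7 - ((-116 - 62) - 59) = 7 - (-178 - 59) = 7 - 1*(-237) = 7 + 237 = 244)
G(H) = 244*H²
(43170 + G(567)) + 168298 = (43170 + 244*567²) + 168298 = (43170 + 244*321489) + 168298 = (43170 + 78443316) + 168298 = 78486486 + 168298 = 78654784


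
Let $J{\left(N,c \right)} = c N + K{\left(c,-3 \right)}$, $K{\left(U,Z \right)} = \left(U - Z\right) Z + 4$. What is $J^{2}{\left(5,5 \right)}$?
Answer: $25$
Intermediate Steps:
$K{\left(U,Z \right)} = 4 + Z \left(U - Z\right)$ ($K{\left(U,Z \right)} = Z \left(U - Z\right) + 4 = 4 + Z \left(U - Z\right)$)
$J{\left(N,c \right)} = -5 - 3 c + N c$ ($J{\left(N,c \right)} = c N + \left(4 - \left(-3\right)^{2} + c \left(-3\right)\right) = N c - \left(5 + 3 c\right) = -5 - 3 c + N c$)
$J^{2}{\left(5,5 \right)} = \left(-5 - 15 + 5 \cdot 5\right)^{2} = \left(-5 - 15 + 25\right)^{2} = 5^{2} = 25$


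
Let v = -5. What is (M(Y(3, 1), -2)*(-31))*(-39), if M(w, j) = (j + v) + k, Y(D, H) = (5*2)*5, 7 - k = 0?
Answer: 0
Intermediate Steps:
k = 7 (k = 7 - 1*0 = 7 + 0 = 7)
Y(D, H) = 50 (Y(D, H) = 10*5 = 50)
M(w, j) = 2 + j (M(w, j) = (j - 5) + 7 = (-5 + j) + 7 = 2 + j)
(M(Y(3, 1), -2)*(-31))*(-39) = ((2 - 2)*(-31))*(-39) = (0*(-31))*(-39) = 0*(-39) = 0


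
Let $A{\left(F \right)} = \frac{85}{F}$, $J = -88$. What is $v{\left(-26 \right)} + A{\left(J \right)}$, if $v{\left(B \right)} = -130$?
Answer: $- \frac{11525}{88} \approx -130.97$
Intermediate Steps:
$v{\left(-26 \right)} + A{\left(J \right)} = -130 + \frac{85}{-88} = -130 + 85 \left(- \frac{1}{88}\right) = -130 - \frac{85}{88} = - \frac{11525}{88}$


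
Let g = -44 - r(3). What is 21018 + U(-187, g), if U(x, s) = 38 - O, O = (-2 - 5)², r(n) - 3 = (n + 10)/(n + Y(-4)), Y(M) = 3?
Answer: 21007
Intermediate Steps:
r(n) = 3 + (10 + n)/(3 + n) (r(n) = 3 + (n + 10)/(n + 3) = 3 + (10 + n)/(3 + n))
g = -295/6 (g = -44 - (19 + 4*3)/(3 + 3) = -44 - (19 + 12)/6 = -44 - 31/6 = -295/6 ≈ -49.167)
O = 49 (O = (-7)² = 49)
U(x, s) = -11 (U(x, s) = 38 - 1*49 = 38 - 49 = -11)
21018 + U(-187, g) = 21018 - 11 = 21007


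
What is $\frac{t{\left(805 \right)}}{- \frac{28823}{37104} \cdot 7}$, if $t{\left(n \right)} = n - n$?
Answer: $0$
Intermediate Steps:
$t{\left(n \right)} = 0$
$\frac{t{\left(805 \right)}}{- \frac{28823}{37104} \cdot 7} = \frac{0}{- \frac{28823}{37104} \cdot 7} = \frac{0}{\left(-28823\right) \frac{1}{37104} \cdot 7} = \frac{0}{\left(- \frac{28823}{37104}\right) 7} = \frac{0}{- \frac{201761}{37104}} = 0 \left(- \frac{37104}{201761}\right) = 0$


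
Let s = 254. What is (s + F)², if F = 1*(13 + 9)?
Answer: 76176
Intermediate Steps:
F = 22 (F = 1*22 = 22)
(s + F)² = (254 + 22)² = 276² = 76176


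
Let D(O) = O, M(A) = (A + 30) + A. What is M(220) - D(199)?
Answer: 271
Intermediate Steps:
M(A) = 30 + 2*A (M(A) = (30 + A) + A = 30 + 2*A)
M(220) - D(199) = (30 + 2*220) - 1*199 = (30 + 440) - 199 = 470 - 199 = 271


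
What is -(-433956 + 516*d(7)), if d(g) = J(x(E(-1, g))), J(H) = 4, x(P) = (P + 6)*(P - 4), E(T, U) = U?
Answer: 431892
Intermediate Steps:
x(P) = (-4 + P)*(6 + P) (x(P) = (6 + P)*(-4 + P) = (-4 + P)*(6 + P))
d(g) = 4
-(-433956 + 516*d(7)) = -516/(1/(-841 + 4)) = -516/(1/(-837)) = -516/(-1/837) = -516*(-837) = 431892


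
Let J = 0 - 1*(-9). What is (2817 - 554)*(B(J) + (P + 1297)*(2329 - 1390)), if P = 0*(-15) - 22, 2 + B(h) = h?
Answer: 2709336016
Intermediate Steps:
J = 9 (J = 0 + 9 = 9)
B(h) = -2 + h
P = -22 (P = 0 - 22 = -22)
(2817 - 554)*(B(J) + (P + 1297)*(2329 - 1390)) = (2817 - 554)*((-2 + 9) + (-22 + 1297)*(2329 - 1390)) = 2263*(7 + 1275*939) = 2263*(7 + 1197225) = 2263*1197232 = 2709336016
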